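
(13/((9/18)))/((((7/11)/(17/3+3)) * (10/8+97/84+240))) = 14872/10181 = 1.46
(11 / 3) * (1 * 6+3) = 33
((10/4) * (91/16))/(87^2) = 455/242208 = 0.00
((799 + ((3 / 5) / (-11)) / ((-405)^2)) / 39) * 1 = 2402692874 / 117277875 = 20.49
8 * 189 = 1512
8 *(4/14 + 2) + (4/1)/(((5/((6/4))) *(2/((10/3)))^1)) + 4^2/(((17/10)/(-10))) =-8786/119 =-73.83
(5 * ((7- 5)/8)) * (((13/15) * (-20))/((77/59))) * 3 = -3835/77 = -49.81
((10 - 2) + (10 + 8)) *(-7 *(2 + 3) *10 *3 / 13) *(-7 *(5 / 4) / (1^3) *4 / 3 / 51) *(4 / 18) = 49000 / 459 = 106.75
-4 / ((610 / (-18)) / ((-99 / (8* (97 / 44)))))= -0.66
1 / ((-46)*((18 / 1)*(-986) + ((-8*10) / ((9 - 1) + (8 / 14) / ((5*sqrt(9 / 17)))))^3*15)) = 7091364218750*sqrt(17) / 1632713740062372142949 + 78011029104954991 / 117555389284490794292328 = 0.00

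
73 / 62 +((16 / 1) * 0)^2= 73 / 62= 1.18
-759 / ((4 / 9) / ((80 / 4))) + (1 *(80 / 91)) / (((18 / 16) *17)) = -475539425 / 13923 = -34154.95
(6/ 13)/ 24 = 1/ 52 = 0.02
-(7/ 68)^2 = -49/ 4624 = -0.01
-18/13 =-1.38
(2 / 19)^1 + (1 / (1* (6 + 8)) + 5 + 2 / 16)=5641 / 1064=5.30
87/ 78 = 29/ 26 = 1.12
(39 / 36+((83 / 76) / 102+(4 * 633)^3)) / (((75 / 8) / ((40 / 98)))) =167781319181356 / 237405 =706730351.85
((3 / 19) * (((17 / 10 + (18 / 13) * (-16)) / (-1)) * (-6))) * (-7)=167517 / 1235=135.64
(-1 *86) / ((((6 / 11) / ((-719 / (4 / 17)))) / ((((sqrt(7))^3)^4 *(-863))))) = -586999847337673 / 12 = -48916653944806.08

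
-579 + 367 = -212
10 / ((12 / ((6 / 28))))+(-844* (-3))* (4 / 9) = 94543 / 84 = 1125.51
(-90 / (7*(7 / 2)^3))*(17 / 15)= -816 / 2401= -0.34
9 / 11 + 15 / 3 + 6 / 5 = 386 / 55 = 7.02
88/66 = 4/3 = 1.33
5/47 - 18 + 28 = 475/47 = 10.11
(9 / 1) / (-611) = -9 / 611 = -0.01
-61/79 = -0.77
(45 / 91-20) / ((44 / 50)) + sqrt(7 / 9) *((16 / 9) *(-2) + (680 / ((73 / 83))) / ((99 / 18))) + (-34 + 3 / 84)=-224743 / 4004 + 990224 *sqrt(7) / 21681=64.71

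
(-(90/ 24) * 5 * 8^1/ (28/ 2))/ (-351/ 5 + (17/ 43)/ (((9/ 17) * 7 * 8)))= 1161000/ 7605427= 0.15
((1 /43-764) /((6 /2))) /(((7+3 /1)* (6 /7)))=-229957 /7740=-29.71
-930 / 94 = -465 / 47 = -9.89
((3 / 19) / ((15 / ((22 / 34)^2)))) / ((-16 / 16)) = -121 / 27455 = -0.00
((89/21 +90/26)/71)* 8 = 0.87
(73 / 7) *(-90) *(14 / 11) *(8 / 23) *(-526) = 55293120 / 253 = 218549.88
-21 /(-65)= 21 /65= 0.32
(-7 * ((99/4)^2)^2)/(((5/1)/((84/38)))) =-1161246.82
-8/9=-0.89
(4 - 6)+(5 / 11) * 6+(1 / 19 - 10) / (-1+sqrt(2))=-23.29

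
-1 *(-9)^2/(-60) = 27/20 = 1.35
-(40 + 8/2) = -44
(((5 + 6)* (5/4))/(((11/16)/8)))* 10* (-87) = -139200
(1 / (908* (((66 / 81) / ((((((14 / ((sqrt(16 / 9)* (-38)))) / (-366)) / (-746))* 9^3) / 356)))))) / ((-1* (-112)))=-19683 / 787029045501952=-0.00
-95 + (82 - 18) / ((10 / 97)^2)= 148169 / 25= 5926.76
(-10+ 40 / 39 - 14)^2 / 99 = 802816 / 150579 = 5.33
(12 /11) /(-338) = -6 /1859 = -0.00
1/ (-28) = -1/ 28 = -0.04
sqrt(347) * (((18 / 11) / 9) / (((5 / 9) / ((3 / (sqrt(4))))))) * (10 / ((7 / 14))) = 108 * sqrt(347) / 11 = 182.89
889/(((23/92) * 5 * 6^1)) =1778/15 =118.53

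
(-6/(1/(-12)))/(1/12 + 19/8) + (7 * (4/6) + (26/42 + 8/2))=15931/413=38.57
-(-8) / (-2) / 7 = -4 / 7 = -0.57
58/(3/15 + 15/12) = 40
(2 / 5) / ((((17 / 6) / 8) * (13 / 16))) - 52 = -55924 / 1105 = -50.61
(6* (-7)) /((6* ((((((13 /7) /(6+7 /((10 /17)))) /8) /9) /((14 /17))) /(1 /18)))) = -245588 /1105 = -222.25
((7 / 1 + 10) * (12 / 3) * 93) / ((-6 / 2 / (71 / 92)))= -37417 / 23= -1626.83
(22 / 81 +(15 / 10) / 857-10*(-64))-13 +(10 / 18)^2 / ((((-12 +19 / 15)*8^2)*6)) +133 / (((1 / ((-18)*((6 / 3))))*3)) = -1385807684405 / 1430545536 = -968.73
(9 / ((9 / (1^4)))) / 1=1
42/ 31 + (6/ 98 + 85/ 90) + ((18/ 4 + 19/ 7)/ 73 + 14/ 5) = 26243627/ 4989915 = 5.26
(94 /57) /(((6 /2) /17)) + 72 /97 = 10.09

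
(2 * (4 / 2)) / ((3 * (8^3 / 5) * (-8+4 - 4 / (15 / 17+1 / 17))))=-0.00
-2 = -2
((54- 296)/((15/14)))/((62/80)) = -27104/93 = -291.44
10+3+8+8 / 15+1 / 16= 5183 / 240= 21.60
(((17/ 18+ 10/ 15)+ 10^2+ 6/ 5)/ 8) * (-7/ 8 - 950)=-70387571/ 5760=-12220.06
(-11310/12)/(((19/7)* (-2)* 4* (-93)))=-13195/28272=-0.47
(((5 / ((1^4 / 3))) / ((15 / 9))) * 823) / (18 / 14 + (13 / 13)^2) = 51849 / 16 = 3240.56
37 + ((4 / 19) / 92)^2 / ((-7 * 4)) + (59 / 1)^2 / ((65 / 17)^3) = 145780345944071 / 1468456125500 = 99.27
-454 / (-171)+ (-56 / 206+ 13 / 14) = 816605 / 246582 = 3.31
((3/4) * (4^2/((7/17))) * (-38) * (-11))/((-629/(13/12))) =-5434/259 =-20.98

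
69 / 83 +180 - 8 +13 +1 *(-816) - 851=-122937 / 83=-1481.17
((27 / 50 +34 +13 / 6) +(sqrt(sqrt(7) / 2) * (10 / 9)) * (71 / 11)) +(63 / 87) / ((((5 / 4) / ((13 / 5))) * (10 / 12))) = 355 * sqrt(2) * 7^(1 / 4) / 99 +418841 / 10875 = 46.76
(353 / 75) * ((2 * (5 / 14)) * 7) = 353 / 15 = 23.53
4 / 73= 0.05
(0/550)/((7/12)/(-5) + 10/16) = 0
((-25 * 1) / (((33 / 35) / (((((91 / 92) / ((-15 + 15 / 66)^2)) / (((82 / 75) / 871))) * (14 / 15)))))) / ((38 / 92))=-216.34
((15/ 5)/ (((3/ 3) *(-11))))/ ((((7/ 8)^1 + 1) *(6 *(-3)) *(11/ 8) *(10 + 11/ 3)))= 32/ 74415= 0.00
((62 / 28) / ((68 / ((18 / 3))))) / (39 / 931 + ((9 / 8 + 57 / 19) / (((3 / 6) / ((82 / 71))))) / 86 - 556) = -1218147 / 3465606247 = -0.00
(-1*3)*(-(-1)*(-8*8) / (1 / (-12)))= -2304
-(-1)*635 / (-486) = -635 / 486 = -1.31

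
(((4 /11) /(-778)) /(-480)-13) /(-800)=13350479 /821568000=0.02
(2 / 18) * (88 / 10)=44 / 45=0.98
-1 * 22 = -22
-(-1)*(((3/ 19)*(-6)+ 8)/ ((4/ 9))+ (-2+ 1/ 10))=13.97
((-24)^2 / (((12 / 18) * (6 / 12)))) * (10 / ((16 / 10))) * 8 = 86400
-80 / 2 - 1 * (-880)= 840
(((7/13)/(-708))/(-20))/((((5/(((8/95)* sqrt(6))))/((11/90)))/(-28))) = -539* sqrt(6)/245919375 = -0.00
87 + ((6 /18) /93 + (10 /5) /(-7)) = 86.72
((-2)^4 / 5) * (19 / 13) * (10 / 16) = 38 / 13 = 2.92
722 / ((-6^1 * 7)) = -361 / 21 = -17.19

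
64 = 64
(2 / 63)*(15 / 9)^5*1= 6250 / 15309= 0.41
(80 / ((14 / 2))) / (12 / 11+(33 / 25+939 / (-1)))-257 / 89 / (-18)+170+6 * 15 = 41743676651 / 160461126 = 260.15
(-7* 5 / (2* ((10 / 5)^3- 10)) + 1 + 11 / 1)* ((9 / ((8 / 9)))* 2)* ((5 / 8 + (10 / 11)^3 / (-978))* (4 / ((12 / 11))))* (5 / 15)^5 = 269774485 / 68162688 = 3.96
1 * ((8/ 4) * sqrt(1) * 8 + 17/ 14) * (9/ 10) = 2169/ 140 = 15.49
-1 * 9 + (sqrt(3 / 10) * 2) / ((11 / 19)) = -9 + 19 * sqrt(30) / 55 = -7.11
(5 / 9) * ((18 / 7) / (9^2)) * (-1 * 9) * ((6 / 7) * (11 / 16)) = -0.09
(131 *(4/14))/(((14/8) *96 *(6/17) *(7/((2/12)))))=2227/148176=0.02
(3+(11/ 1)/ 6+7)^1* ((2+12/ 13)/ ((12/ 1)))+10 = 6029/ 468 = 12.88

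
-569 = -569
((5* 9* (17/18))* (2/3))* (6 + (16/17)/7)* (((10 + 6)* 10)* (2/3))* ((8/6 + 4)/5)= 3737600/189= 19775.66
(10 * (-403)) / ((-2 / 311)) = 626665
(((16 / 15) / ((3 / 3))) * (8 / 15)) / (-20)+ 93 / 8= 104369 / 9000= 11.60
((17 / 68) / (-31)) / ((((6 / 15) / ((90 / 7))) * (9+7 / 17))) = -765 / 27776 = -0.03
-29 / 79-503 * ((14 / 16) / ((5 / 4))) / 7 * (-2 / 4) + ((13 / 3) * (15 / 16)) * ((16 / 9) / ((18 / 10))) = 3685217 / 127980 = 28.80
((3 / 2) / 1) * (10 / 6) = 5 / 2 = 2.50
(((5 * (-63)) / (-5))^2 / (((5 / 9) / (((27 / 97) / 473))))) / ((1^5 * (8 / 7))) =6751269 / 1835240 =3.68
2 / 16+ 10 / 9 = 89 / 72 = 1.24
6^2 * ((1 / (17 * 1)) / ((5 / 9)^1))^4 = 0.00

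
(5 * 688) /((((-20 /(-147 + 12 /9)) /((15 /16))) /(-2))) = -93955 /2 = -46977.50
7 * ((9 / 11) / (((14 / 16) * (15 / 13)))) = 312 / 55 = 5.67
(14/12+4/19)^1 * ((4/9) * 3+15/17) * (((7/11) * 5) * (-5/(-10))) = 620935/127908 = 4.85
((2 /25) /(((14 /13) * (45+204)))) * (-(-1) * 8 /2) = 52 /43575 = 0.00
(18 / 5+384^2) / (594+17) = 737298 / 3055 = 241.34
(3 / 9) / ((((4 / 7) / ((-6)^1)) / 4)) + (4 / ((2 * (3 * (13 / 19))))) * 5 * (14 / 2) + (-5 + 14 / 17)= 10559 / 663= 15.93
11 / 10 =1.10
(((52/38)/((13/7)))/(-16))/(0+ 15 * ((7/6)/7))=-7/380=-0.02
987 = 987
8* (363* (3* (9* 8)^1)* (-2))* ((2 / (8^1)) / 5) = -62726.40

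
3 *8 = 24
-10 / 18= -5 / 9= -0.56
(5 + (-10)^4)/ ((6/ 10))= 16675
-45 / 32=-1.41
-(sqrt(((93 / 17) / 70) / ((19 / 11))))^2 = -1023 / 22610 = -0.05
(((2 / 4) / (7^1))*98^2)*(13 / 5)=8918 / 5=1783.60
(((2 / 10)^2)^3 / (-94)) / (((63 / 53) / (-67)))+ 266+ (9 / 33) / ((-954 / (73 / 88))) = 1262760440883629 / 4747223250000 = 266.00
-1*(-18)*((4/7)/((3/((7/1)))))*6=144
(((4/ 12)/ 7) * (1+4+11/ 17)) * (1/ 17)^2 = 32/ 34391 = 0.00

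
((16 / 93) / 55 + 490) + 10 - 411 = 455251 / 5115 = 89.00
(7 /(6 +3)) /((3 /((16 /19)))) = 112 /513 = 0.22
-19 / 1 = -19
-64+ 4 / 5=-316 / 5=-63.20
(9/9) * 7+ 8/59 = 421/59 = 7.14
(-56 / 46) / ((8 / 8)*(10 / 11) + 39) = -308 / 10097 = -0.03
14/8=7/4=1.75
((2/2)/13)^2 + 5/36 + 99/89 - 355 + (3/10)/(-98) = -23464251791/66330810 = -353.75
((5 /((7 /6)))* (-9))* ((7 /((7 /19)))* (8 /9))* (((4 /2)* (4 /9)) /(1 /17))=-9843.81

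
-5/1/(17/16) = -80/17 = -4.71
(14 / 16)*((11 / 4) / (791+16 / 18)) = 693 / 228064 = 0.00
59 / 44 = 1.34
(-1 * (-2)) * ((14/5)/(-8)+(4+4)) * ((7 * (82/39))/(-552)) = -4879/11960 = -0.41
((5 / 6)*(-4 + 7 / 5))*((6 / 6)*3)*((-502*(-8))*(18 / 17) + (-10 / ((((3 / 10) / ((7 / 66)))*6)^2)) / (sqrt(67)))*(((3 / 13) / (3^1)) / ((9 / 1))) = -4016 / 17 + 6125*sqrt(67) / 212760108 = -236.24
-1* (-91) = 91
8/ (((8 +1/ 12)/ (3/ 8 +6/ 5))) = 756/ 485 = 1.56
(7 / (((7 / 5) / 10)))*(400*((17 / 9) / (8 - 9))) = -340000 / 9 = -37777.78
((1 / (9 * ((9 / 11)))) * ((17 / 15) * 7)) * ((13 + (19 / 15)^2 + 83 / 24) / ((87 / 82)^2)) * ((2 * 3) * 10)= 143085096154 / 137945025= 1037.26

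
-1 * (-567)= 567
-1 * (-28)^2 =-784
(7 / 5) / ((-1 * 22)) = -7 / 110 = -0.06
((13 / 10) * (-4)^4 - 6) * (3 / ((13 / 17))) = 83334 / 65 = 1282.06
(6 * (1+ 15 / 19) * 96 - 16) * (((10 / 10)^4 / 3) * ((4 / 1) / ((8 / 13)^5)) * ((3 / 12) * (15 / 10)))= 447408065 / 77824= 5748.97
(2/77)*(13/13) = 2/77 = 0.03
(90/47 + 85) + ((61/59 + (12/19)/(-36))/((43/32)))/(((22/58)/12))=2762319757/24920951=110.84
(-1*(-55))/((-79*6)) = -55/474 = -0.12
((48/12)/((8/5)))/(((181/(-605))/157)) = -474925/362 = -1311.95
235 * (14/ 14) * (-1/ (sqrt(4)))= -235/ 2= -117.50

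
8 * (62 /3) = 496 /3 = 165.33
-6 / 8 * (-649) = 1947 / 4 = 486.75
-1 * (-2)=2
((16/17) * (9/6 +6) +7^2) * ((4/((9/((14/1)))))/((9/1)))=53368/1377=38.76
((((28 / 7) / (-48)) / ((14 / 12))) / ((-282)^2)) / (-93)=0.00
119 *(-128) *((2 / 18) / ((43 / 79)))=-1203328 / 387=-3109.37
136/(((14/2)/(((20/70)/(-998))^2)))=0.00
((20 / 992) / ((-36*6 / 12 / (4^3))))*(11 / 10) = -22 / 279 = -0.08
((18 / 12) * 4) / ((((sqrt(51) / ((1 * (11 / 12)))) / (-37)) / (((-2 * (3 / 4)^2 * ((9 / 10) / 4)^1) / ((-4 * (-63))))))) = 1221 * sqrt(51) / 304640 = 0.03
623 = 623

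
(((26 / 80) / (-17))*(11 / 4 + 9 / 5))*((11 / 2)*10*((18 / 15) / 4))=-39039 / 27200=-1.44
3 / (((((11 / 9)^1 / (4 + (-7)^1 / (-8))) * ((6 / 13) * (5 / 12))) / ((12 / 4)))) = 41067 / 220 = 186.67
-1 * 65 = -65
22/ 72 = 11/ 36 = 0.31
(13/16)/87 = 13/1392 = 0.01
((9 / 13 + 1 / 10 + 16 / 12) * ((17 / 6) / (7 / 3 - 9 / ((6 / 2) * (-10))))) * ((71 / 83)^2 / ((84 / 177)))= 4191525967 / 1188600504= 3.53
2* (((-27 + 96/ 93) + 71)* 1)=90.06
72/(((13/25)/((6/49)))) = 10800/637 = 16.95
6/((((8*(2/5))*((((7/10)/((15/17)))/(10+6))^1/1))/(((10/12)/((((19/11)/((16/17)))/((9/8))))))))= 742500/38437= 19.32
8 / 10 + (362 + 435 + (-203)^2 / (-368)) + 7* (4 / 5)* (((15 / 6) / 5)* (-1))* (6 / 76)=4793701 / 6992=685.60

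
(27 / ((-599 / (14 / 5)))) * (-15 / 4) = 567 / 1198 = 0.47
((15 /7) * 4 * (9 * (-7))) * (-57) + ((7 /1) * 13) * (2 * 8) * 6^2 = 83196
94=94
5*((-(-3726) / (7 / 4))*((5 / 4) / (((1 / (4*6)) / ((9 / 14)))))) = 10060200 / 49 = 205310.20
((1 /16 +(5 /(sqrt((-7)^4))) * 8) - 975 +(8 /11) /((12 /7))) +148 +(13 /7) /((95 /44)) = -824.84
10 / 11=0.91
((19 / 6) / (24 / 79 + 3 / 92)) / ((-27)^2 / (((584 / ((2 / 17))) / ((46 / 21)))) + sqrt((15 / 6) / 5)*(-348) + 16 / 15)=-18132488508437520*sqrt(2) / 670323467788101557- 434039955306076 / 2010970403364304671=-0.04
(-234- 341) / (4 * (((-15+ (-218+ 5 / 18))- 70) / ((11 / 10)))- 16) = 56925 / 110564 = 0.51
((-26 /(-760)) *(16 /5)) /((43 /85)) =884 /4085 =0.22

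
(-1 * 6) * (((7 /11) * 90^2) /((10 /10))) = -340200 /11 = -30927.27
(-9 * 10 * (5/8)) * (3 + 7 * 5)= -4275/2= -2137.50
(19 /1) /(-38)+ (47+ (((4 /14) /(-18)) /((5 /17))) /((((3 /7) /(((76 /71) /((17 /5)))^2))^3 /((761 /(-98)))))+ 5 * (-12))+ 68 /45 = -5296537720683155779501 /441978326130142891710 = -11.98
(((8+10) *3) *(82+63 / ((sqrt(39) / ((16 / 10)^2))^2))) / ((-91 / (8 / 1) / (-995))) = 64670803488 / 147875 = 437334.26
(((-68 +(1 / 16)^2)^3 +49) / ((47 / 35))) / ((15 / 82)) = -504504139572811 / 394264576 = -1279608.09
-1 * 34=-34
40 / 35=8 / 7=1.14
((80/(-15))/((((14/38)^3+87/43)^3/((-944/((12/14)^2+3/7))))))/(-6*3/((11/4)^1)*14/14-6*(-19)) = 687060425235707638192/152016607197644007699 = 4.52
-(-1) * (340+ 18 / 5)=1718 / 5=343.60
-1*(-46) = 46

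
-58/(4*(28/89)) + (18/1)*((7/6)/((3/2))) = -32.09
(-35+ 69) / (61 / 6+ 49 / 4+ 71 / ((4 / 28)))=408 / 6233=0.07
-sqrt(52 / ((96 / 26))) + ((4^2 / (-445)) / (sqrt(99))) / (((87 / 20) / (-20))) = -13 * sqrt(3) / 6 + 1280 * sqrt(11) / 255519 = -3.74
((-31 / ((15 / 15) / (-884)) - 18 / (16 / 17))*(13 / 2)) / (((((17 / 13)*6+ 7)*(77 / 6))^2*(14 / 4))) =88405083 / 63099806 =1.40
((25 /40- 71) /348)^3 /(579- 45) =-178453547 /11522559246336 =-0.00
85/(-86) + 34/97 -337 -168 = -4218031/8342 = -505.64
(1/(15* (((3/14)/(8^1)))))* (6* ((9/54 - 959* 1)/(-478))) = 322168/10755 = 29.96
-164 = -164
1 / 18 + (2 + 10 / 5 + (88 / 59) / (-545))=2345731 / 578790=4.05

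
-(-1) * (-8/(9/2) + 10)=74/9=8.22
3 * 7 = 21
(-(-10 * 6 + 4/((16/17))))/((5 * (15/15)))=223/20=11.15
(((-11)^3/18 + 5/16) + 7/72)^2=5407.36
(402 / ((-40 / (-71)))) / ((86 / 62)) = 442401 / 860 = 514.42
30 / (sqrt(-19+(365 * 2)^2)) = 10 * sqrt(59209) / 59209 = 0.04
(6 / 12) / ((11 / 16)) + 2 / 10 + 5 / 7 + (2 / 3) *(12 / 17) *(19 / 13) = 2.33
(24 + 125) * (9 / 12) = 447 / 4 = 111.75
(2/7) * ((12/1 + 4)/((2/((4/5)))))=64/35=1.83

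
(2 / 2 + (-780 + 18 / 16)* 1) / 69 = -6223 / 552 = -11.27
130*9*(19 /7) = 22230 /7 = 3175.71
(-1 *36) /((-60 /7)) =21 /5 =4.20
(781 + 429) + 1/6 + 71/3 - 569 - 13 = 3911/6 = 651.83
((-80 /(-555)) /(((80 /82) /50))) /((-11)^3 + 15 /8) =-6560 /1180263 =-0.01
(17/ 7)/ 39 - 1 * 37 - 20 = -15544/ 273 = -56.94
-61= -61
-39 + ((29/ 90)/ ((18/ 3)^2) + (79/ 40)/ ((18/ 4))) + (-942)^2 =2874934451/ 3240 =887325.45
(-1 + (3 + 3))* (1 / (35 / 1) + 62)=2171 / 7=310.14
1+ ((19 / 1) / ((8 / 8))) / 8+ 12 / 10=183 / 40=4.58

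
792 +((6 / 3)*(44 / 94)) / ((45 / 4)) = 792.08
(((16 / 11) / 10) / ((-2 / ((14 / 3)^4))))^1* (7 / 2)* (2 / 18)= -537824 / 40095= -13.41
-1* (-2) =2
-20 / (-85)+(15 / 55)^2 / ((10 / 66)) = 679 / 935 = 0.73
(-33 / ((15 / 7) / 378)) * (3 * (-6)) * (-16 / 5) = -8382528 / 25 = -335301.12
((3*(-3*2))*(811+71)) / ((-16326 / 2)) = 1764 / 907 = 1.94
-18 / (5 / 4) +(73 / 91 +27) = 6098 / 455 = 13.40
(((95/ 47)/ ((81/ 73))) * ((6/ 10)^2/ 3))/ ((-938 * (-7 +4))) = 1387/ 17854830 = 0.00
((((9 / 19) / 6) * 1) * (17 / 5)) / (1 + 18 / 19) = 51 / 370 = 0.14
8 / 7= 1.14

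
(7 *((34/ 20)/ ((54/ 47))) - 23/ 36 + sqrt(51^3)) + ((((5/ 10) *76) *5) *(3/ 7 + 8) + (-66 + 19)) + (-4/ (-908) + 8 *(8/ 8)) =51 *sqrt(51) + 337250078/ 214515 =1936.36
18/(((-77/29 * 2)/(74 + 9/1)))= -21663/77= -281.34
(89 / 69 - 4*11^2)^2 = 1109356249 / 4761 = 233009.08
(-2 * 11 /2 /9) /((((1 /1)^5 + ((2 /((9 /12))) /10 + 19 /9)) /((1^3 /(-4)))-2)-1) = 55 /743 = 0.07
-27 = -27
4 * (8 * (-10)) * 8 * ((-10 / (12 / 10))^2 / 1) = -1600000 / 9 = -177777.78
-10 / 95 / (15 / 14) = -28 / 285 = -0.10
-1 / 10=-0.10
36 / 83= 0.43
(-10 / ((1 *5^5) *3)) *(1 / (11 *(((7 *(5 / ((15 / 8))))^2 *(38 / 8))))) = -3 / 51205000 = -0.00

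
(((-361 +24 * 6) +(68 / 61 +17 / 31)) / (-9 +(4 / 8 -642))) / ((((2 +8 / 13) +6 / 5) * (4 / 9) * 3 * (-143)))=-3054015 / 6711401048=-0.00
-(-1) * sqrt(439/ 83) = sqrt(36437)/ 83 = 2.30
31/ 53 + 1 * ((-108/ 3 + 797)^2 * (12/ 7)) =368321173/ 371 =992779.44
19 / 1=19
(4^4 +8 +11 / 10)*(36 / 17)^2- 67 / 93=159663049 / 134385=1188.10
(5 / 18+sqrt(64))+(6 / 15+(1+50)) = 5371 / 90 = 59.68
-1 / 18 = -0.06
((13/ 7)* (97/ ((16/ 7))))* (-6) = -3783/ 8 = -472.88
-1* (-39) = 39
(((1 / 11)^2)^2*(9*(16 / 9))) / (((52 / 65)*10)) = 2 / 14641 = 0.00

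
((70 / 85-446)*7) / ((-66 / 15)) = 12040 / 17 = 708.24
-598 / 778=-299 / 389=-0.77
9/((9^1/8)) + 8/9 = 80/9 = 8.89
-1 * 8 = -8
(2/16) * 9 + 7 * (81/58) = 2529/232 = 10.90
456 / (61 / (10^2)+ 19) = 45600 / 1961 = 23.25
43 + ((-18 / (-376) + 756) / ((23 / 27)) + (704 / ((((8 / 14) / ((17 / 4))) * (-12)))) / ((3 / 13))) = -960.24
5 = 5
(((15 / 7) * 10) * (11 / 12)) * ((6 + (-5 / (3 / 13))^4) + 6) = 4909189175 / 1134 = 4329090.98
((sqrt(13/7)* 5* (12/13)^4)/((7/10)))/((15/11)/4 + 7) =45619200* sqrt(91)/452034947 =0.96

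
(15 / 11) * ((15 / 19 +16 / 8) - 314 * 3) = -267675 / 209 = -1280.74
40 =40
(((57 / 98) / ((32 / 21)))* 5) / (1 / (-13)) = -11115 / 448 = -24.81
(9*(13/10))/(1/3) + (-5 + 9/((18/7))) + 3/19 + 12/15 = 3283/95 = 34.56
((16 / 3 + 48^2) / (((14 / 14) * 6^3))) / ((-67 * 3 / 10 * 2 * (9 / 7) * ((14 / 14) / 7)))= -212170 / 146529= -1.45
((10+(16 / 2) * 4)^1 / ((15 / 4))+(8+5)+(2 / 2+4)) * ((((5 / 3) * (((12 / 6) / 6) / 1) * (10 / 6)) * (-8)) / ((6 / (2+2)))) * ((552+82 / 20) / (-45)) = 1781.96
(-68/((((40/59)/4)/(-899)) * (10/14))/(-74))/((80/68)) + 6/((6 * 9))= -965698987/166500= -5799.99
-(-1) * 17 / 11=17 / 11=1.55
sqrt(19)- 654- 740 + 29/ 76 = -105915/ 76 + sqrt(19) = -1389.26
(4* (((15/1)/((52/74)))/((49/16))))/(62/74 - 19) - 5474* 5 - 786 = -28157.54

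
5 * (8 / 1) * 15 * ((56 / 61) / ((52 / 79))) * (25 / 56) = 296250 / 793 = 373.58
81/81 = 1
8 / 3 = 2.67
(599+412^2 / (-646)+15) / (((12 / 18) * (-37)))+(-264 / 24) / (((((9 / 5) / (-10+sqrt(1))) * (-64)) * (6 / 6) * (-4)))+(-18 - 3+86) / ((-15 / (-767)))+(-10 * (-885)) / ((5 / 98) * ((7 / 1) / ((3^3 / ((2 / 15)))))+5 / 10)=109397760873779 / 5222491392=20947.43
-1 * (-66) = 66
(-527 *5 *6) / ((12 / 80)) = -105400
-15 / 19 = -0.79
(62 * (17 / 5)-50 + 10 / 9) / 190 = 3643 / 4275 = 0.85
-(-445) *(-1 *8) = -3560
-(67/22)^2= -4489/484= -9.27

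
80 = 80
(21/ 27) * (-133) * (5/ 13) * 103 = -479465/ 117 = -4097.99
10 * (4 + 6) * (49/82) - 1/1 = 2409/41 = 58.76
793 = 793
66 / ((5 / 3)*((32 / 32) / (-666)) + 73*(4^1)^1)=131868 / 583411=0.23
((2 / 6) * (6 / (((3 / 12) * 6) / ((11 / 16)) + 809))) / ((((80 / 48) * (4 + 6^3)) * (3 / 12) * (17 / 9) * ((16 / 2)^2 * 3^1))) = 9 / 121352800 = 0.00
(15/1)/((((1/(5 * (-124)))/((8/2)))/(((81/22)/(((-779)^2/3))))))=-4519800/6675251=-0.68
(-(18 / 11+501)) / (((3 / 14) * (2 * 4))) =-12901 / 44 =-293.20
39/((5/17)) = 663/5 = 132.60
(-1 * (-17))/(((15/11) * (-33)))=-17/45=-0.38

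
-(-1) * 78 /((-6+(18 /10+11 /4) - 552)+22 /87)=-135720 /962563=-0.14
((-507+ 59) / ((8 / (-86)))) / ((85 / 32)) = 154112 / 85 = 1813.08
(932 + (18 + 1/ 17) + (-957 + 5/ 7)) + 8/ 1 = 211/ 119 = 1.77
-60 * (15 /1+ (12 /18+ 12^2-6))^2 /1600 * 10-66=-214105 /24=-8921.04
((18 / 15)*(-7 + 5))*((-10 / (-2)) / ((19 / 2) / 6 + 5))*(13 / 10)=-936 / 395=-2.37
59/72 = 0.82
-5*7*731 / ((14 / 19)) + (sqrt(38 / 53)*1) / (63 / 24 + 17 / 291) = -69445 / 2 + 2328*sqrt(2014) / 331091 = -34722.18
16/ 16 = 1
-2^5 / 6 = -16 / 3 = -5.33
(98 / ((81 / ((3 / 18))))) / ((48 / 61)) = 2989 / 11664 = 0.26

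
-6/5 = -1.20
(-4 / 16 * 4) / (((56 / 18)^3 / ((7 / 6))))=-243 / 6272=-0.04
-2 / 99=-0.02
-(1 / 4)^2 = -1 / 16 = -0.06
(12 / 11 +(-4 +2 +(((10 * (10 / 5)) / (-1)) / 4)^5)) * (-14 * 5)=2406950 / 11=218813.64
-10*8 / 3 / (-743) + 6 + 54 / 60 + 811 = 18231791 / 22290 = 817.94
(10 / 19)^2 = 100 / 361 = 0.28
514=514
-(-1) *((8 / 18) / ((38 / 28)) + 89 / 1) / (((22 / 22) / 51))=259675 / 57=4555.70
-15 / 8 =-1.88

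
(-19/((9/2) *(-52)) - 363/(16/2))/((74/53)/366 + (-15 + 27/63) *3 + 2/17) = 16310501165/15697970808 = 1.04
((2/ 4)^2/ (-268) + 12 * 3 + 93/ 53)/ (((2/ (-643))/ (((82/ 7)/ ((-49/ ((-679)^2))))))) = 532070819654873/ 397712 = 1337829433.50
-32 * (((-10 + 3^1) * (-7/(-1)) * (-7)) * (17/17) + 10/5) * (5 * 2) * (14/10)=-154560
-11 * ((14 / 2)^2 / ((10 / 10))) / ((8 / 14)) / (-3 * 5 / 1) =3773 / 60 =62.88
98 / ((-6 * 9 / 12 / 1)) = -21.78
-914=-914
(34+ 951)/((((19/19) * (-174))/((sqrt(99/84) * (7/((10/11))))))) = -47.32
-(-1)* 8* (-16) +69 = -59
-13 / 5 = -2.60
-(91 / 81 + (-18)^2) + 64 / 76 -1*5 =-506764 / 1539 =-329.28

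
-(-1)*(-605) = -605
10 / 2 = 5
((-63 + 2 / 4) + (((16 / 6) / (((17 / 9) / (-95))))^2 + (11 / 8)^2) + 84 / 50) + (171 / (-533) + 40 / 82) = 4418712986981 / 246459200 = 17928.78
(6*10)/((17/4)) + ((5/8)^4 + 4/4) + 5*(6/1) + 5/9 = 45.83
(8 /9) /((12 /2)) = 4 /27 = 0.15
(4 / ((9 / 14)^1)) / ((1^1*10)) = 28 / 45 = 0.62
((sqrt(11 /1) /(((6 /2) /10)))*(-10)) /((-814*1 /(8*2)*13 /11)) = 800*sqrt(11) /1443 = 1.84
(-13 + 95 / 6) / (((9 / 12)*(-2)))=-1.89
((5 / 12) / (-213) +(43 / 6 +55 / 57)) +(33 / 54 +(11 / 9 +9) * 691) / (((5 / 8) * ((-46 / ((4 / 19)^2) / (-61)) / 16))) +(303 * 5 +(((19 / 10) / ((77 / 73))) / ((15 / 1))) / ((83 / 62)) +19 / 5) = 41218313602372817 / 3390819824700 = 12155.85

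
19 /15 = 1.27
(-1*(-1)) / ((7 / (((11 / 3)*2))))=22 / 21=1.05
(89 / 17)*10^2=8900 / 17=523.53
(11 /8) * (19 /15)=209 /120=1.74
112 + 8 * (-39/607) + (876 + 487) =895013/607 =1474.49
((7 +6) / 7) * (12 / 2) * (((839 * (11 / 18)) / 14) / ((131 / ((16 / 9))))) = 959816 / 173313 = 5.54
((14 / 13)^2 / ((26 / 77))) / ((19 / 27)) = 203742 / 41743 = 4.88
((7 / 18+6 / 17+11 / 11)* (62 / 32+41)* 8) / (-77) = -122057 / 15708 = -7.77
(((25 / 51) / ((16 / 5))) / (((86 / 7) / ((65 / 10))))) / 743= 11375 / 104281536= 0.00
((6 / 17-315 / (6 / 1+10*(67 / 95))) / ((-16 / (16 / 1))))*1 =100257 / 4216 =23.78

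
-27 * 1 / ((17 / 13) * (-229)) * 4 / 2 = 702 / 3893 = 0.18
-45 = -45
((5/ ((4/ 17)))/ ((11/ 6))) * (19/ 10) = 969/ 44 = 22.02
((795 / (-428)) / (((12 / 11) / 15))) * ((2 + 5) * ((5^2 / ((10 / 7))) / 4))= -10712625 / 13696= -782.17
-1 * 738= -738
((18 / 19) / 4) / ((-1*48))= -3 / 608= -0.00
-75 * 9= -675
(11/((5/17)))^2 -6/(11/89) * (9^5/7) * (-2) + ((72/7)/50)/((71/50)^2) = 7961256892433/9703925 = 820416.16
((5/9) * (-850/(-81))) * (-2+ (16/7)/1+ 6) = 187000/5103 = 36.65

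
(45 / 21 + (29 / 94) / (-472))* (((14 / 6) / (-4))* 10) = -3326585 / 266208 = -12.50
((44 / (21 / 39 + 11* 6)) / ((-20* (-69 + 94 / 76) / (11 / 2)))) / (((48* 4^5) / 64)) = 29887 / 8553120000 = 0.00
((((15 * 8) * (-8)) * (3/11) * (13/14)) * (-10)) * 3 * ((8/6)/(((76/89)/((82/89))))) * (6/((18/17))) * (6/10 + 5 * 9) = 208765440/77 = 2711239.48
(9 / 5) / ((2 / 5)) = 9 / 2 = 4.50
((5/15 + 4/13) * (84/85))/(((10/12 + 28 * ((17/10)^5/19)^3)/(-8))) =-5761560000000000000000/14231904757057055095313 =-0.40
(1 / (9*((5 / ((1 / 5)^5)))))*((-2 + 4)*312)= 0.00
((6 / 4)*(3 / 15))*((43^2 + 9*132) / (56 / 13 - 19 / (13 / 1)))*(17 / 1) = 5441.98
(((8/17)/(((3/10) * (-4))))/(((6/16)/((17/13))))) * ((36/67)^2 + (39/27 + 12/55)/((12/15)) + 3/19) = -3411141160/987925653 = -3.45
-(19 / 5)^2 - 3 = -436 / 25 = -17.44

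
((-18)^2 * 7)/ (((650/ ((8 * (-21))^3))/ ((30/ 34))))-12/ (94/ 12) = -758158586568/ 51935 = -14598220.59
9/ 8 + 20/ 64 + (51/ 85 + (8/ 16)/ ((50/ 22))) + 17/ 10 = 1583/ 400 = 3.96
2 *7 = 14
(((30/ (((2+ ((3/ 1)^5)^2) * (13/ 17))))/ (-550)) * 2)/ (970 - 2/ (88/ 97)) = -408/ 163446967645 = -0.00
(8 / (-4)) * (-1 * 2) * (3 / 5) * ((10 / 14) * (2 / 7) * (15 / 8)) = 45 / 49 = 0.92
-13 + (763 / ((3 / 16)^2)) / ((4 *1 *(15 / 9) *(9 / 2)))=710.44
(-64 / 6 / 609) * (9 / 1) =-32 / 203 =-0.16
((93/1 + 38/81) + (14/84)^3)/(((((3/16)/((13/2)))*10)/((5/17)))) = 46319/486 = 95.31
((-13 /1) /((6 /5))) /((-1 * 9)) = 65 /54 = 1.20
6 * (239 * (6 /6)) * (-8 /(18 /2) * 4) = -15296 /3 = -5098.67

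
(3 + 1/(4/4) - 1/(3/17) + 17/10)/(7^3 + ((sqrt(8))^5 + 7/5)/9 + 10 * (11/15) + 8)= 12099/129711112 - 60 * sqrt(2)/16213889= 0.00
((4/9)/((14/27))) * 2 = 12/7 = 1.71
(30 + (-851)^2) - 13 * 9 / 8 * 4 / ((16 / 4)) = 5793731 / 8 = 724216.38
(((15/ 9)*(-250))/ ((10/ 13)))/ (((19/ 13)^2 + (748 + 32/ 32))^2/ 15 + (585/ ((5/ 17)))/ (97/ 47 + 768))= -494051748125/ 34309639588041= -0.01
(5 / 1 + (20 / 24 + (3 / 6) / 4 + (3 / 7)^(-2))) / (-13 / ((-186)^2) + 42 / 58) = 22880449 / 1452278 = 15.75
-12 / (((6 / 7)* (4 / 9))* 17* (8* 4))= -63 / 1088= -0.06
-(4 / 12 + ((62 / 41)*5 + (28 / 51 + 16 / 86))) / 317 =-258631 / 9500807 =-0.03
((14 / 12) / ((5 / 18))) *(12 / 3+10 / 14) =99 / 5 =19.80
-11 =-11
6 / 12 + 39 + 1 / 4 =159 / 4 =39.75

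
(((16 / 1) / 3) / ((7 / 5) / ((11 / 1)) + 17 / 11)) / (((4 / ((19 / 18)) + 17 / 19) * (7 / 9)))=12540 / 14329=0.88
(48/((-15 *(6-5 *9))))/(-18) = -8/1755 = -0.00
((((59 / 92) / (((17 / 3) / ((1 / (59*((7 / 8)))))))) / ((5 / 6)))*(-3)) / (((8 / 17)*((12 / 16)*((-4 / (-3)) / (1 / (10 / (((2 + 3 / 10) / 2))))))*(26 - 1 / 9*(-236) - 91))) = 243 / 4886000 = 0.00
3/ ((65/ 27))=81/ 65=1.25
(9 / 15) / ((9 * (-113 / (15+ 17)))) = -32 / 1695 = -0.02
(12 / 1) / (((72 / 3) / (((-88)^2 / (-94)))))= -1936 / 47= -41.19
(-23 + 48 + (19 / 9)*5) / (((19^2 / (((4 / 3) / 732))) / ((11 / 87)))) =3520 / 155181987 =0.00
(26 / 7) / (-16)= -13 / 56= -0.23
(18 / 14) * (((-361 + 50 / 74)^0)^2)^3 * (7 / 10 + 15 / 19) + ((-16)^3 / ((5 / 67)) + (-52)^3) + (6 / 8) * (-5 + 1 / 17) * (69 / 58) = -12818535822 / 65569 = -195496.89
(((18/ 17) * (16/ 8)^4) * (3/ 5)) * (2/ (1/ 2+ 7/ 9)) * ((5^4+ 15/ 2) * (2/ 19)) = 342144/ 323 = 1059.27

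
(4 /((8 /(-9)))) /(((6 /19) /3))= -171 /4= -42.75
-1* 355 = -355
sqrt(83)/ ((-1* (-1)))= 9.11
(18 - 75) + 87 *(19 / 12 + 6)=2411 / 4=602.75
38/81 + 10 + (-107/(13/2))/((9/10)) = -8236/1053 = -7.82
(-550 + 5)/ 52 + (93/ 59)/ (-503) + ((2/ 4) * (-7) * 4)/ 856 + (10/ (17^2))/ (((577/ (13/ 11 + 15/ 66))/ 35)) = -1589721673539481/ 151440998156162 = -10.50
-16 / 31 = -0.52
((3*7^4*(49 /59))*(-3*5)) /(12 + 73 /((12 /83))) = -63530460 /365977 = -173.59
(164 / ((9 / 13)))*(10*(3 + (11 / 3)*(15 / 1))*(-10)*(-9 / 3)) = 12365600 / 3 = 4121866.67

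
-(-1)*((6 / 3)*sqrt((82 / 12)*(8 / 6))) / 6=sqrt(82) / 9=1.01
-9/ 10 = -0.90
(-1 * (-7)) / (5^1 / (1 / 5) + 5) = 7 / 30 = 0.23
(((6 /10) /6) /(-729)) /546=-0.00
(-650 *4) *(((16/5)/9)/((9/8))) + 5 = -66155/81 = -816.73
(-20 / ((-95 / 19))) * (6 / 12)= 2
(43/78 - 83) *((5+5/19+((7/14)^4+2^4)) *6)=-41692173/3952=-10549.64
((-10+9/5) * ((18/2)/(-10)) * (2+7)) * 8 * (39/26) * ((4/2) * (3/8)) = 29889/50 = 597.78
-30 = -30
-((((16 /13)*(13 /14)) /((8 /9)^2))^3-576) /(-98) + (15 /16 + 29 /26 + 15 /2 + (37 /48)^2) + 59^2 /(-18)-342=-1069406721679 /2013613056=-531.09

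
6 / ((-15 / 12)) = -24 / 5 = -4.80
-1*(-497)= 497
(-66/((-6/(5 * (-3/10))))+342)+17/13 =8497/26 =326.81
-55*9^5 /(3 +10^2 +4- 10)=-3247695 /97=-33481.39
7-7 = 0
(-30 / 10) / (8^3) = -3 / 512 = -0.01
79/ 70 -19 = -1251/ 70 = -17.87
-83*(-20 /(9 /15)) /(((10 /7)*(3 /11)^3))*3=7733110 /27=286411.48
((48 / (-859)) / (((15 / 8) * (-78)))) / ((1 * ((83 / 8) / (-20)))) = -2048 / 2780583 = -0.00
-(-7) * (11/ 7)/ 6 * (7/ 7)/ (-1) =-11/ 6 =-1.83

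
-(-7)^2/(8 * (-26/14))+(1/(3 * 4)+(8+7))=18.38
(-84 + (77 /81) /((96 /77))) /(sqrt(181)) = -647255 * sqrt(181) /1407456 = -6.19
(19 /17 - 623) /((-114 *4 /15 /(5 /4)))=66075 /2584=25.57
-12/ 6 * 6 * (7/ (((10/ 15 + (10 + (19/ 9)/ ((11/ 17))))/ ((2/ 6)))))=-396/ 197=-2.01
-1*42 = -42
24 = 24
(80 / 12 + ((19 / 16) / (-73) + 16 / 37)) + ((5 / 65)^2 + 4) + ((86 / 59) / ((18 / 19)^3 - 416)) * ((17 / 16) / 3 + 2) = 20393830927602095 / 1840518152461248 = 11.08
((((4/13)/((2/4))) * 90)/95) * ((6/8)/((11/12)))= 1296/2717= 0.48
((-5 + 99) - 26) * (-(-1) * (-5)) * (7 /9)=-2380 /9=-264.44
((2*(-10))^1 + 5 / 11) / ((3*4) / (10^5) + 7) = -5375000 / 1925033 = -2.79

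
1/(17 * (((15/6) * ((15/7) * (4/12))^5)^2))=0.27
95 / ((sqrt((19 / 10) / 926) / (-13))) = -27264.38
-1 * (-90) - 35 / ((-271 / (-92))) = 21170 / 271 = 78.12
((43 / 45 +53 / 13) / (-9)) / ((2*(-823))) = 1472 / 4333095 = 0.00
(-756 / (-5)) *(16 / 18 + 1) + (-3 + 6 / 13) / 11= 18549 / 65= 285.37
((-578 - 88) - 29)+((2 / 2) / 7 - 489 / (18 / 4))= -16874 / 21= -803.52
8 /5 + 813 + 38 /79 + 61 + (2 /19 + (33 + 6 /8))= 27316287 /30020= 909.94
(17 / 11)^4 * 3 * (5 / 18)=417605 / 87846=4.75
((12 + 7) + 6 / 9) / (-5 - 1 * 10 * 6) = -0.30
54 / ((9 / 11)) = 66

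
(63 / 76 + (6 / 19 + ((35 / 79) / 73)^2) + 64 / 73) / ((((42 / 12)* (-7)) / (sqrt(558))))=-15328705785* sqrt(62) / 61926934118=-1.95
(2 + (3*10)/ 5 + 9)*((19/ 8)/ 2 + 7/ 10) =32.09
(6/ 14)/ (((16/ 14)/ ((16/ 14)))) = 3/ 7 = 0.43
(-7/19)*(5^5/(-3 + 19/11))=34375/38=904.61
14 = 14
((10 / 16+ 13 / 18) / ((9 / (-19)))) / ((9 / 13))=-23959 / 5832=-4.11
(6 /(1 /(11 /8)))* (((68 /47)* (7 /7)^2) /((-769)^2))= 561 /27793967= 0.00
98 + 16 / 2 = 106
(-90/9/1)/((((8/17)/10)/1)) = -425/2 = -212.50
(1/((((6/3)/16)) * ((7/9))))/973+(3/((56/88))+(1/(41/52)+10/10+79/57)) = 133372937/15917307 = 8.38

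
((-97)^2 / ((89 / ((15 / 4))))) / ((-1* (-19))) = 141135 / 6764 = 20.87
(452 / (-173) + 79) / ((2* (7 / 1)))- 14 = -20693 / 2422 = -8.54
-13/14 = -0.93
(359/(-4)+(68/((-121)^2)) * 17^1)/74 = -5251495/4333736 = -1.21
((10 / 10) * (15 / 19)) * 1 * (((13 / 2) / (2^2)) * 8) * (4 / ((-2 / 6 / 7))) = -16380 / 19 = -862.11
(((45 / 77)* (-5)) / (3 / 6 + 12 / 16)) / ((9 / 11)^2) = -220 / 63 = -3.49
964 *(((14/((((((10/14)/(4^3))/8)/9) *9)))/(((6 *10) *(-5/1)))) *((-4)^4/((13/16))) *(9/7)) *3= -63682117632/1625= -39188995.47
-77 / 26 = -2.96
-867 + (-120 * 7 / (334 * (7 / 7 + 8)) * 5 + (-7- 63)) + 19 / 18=-2817649 / 3006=-937.34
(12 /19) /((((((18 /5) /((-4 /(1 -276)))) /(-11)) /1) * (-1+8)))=-8 /1995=-0.00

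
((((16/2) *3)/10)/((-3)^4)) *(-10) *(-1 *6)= 16/9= 1.78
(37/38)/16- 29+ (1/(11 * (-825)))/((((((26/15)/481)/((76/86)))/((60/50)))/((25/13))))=-1192672749/41124512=-29.00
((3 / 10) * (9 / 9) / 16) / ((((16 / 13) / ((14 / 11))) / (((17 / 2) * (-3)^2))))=41769 / 28160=1.48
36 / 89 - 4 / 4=-53 / 89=-0.60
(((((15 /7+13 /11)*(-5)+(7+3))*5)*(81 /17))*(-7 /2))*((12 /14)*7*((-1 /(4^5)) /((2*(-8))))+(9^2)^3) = 26447905400625 /90112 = 293500370.66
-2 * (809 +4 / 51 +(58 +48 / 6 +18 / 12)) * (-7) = 625877 / 51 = 12272.10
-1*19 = -19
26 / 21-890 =-18664 / 21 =-888.76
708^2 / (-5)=-501264 / 5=-100252.80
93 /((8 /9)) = 837 /8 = 104.62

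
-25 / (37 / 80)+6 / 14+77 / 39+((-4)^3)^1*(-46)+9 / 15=146108383 / 50505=2892.95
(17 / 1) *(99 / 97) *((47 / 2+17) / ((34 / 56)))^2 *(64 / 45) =905313024 / 8245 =109801.46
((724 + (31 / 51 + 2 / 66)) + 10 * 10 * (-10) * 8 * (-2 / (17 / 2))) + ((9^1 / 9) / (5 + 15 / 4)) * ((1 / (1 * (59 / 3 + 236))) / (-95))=3729833286818 / 1430704275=2606.99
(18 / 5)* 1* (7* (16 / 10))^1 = 1008 / 25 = 40.32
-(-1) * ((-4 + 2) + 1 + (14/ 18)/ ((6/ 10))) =0.30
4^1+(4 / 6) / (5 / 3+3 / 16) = 388 / 89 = 4.36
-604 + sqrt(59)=-596.32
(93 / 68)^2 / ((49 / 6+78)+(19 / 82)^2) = 43616907 / 2010557972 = 0.02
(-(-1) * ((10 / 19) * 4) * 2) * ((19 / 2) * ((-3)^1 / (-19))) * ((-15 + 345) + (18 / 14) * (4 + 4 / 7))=1974960 / 931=2121.33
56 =56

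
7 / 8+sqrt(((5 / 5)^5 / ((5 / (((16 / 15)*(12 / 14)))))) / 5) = 4*sqrt(70) / 175+7 / 8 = 1.07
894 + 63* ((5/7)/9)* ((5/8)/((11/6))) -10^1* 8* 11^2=-386509/44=-8784.30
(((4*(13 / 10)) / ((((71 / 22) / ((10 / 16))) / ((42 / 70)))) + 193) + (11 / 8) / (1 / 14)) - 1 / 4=150949 / 710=212.60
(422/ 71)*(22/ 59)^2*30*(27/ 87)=7.69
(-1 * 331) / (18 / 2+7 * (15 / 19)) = -22.79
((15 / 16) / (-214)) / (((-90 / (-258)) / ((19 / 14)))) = -817 / 47936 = -0.02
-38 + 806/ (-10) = -593/ 5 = -118.60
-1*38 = -38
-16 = -16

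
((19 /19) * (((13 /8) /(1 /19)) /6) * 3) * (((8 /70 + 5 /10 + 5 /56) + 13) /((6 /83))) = 2926.43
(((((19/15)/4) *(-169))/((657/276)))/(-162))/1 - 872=-871.86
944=944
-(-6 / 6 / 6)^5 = 1 / 7776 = 0.00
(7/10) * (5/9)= 7/18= 0.39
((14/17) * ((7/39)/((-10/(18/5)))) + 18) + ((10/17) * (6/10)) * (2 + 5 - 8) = 5718/325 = 17.59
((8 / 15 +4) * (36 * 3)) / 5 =2448 / 25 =97.92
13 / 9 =1.44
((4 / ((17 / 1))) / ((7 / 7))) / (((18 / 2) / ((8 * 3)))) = 32 / 51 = 0.63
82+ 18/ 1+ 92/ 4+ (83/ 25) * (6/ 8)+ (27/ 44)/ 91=3140556/ 25025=125.50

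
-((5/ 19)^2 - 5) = 1780/ 361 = 4.93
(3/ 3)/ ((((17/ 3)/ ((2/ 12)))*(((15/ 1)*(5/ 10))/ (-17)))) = -1/ 15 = -0.07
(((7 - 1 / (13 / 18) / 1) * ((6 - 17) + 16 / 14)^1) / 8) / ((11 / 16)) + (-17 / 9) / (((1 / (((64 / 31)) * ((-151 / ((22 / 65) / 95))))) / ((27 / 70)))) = 1977920586 / 31031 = 63740.15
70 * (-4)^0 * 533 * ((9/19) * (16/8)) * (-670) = -449958600/19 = -23682031.58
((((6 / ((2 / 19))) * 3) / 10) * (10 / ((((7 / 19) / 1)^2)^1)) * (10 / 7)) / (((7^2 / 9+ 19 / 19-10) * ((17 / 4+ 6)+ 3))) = -2777895 / 72716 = -38.20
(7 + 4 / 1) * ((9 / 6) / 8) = 33 / 16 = 2.06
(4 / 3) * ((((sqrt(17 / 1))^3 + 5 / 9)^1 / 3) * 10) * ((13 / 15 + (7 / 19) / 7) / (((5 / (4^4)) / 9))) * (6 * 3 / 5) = 1073152 / 285 + 54730752 * sqrt(17) / 475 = 478840.54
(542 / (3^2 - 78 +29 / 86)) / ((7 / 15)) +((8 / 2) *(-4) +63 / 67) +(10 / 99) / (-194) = -170075884690 / 5318996067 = -31.98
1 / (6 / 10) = 5 / 3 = 1.67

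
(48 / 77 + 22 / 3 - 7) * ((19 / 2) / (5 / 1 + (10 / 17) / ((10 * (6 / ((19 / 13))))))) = 1.81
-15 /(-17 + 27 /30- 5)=150 /211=0.71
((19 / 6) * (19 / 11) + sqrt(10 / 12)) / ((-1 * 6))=-361 / 396- sqrt(30) / 36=-1.06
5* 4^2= 80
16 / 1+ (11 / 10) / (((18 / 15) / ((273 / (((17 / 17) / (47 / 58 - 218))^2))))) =158843308705 / 13456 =11804645.42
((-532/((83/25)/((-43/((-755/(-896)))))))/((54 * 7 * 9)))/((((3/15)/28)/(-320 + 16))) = -311552819200/3045519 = -102298.76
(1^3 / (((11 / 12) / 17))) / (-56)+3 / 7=15 / 154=0.10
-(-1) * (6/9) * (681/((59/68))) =30872/59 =523.25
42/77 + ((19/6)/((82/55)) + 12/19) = 339437/102828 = 3.30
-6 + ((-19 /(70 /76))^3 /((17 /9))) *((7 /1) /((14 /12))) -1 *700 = -28589.82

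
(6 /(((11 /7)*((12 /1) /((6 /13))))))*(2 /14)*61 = 183 /143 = 1.28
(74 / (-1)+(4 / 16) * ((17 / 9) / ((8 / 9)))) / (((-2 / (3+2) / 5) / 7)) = 411425 / 64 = 6428.52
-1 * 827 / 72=-827 / 72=-11.49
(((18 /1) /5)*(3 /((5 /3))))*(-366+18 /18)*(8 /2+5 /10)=-53217 /5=-10643.40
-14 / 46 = -0.30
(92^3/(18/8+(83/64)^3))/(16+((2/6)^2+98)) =1837155483648/1192974497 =1539.98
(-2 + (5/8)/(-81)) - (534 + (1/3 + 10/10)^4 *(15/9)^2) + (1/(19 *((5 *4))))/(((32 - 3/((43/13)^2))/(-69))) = -17706053568713/32500540440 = -544.79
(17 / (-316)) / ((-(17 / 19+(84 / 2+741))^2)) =6137 / 70098670576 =0.00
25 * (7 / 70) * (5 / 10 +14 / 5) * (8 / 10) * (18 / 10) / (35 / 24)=7128 / 875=8.15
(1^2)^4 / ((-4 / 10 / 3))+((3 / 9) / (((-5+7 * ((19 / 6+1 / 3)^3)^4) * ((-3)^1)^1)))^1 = -13080013648337 / 1744001818686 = -7.50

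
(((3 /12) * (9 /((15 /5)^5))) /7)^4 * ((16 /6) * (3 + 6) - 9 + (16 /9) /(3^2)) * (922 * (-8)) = -567491 /1653682833936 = -0.00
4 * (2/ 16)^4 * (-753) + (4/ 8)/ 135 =-101143/ 138240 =-0.73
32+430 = 462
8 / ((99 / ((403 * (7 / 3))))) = 22568 / 297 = 75.99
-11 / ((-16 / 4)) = 11 / 4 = 2.75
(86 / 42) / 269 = 43 / 5649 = 0.01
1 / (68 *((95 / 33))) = 33 / 6460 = 0.01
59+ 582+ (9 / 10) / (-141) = 301267 / 470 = 640.99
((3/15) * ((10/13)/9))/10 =1/585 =0.00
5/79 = 0.06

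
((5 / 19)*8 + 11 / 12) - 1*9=-1363 / 228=-5.98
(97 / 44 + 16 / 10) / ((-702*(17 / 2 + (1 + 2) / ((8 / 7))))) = -31 / 63635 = -0.00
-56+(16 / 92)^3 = -681288 / 12167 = -55.99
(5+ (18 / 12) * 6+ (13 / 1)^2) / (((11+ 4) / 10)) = 122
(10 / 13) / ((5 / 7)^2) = 98 / 65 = 1.51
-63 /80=-0.79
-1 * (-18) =18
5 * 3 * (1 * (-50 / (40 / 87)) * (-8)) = 13050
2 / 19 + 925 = 925.11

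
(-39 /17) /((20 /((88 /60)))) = -143 /850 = -0.17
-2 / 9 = -0.22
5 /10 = 1 /2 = 0.50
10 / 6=5 / 3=1.67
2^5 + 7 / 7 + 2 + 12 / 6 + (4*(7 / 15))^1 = 583 / 15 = 38.87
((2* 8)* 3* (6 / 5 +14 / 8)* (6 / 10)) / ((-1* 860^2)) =-531 / 4622500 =-0.00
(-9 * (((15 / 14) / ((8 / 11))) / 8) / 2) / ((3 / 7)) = -495 / 256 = -1.93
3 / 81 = 1 / 27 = 0.04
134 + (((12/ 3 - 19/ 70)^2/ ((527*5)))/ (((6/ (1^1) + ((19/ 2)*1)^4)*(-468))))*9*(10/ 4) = 293331738367979/ 2189042824150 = 134.00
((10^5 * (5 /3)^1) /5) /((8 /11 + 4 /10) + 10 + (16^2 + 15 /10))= 11000000 /88647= 124.09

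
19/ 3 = 6.33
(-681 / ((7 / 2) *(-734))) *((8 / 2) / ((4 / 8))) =5448 / 2569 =2.12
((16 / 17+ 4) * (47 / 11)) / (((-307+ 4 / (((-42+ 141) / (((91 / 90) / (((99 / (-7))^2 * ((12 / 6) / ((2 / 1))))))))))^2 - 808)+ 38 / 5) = 0.00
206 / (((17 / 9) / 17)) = 1854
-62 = -62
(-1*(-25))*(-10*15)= -3750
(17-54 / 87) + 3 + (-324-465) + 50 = -20869 / 29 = -719.62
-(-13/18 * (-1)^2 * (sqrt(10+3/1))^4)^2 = -4826809/324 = -14897.56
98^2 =9604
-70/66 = -35/33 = -1.06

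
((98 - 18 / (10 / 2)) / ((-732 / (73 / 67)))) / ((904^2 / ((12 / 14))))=-4307 / 29224665680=-0.00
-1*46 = -46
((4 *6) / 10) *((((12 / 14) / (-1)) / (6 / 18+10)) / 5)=-0.04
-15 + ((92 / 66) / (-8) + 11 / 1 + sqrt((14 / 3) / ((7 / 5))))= -551 / 132 + sqrt(30) / 3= -2.35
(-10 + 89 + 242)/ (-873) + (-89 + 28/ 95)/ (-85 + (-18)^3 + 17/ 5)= -19219829/ 54493824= -0.35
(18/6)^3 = 27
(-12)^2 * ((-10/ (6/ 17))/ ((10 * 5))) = -408/ 5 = -81.60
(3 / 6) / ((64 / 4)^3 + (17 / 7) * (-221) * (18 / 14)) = 49 / 333782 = 0.00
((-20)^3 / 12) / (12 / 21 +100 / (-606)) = -1640.37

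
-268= -268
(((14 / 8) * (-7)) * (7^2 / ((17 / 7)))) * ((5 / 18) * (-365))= 30672775 / 1224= 25059.46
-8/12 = -2/3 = -0.67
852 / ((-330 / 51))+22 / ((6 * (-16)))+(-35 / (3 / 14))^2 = 210243337 / 7920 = 26545.88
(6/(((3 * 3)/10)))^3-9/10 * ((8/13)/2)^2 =6758056/22815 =296.21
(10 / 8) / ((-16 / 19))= -95 / 64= -1.48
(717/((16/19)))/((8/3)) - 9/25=1020573/3200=318.93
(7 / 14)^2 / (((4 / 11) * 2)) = 11 / 32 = 0.34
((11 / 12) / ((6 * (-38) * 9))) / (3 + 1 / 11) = -0.00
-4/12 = -1/3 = -0.33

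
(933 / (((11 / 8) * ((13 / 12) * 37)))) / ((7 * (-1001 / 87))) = -7792416 / 37074037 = -0.21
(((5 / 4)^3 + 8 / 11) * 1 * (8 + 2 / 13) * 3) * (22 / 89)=300033 / 18512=16.21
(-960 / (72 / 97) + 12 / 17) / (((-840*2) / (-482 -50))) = -313139 / 765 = -409.33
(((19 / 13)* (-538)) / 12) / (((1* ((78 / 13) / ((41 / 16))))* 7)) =-209551 / 52416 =-4.00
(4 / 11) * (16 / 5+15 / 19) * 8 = 11.61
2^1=2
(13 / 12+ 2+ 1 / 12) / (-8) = -19 / 48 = -0.40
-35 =-35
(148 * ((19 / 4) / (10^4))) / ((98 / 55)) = 7733 / 196000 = 0.04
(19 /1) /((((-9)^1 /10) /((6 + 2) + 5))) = -2470 /9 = -274.44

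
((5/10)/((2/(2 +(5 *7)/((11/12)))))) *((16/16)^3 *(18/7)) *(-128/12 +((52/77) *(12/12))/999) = -181321660/658119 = -275.52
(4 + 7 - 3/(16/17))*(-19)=-2375/16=-148.44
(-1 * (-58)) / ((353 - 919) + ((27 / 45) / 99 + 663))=4785 / 8003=0.60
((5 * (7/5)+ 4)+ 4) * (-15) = -225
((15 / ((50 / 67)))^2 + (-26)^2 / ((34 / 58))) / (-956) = -2647217 / 1625200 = -1.63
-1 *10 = -10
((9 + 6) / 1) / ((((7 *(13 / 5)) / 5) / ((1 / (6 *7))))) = 125 / 1274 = 0.10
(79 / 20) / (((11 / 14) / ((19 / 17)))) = 10507 / 1870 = 5.62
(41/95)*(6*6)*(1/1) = 1476/95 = 15.54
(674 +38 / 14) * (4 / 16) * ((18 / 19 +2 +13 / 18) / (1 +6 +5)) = 51.73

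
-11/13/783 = -11/10179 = -0.00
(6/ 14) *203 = 87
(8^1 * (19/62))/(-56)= -19/434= -0.04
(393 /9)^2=17161 /9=1906.78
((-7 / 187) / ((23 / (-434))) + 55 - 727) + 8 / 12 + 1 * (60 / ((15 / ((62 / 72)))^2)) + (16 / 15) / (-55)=-70071470639 / 104514300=-670.45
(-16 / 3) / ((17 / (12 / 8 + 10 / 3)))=-232 / 153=-1.52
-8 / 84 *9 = -6 / 7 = -0.86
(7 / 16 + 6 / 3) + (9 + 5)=263 / 16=16.44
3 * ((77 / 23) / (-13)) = -231 / 299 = -0.77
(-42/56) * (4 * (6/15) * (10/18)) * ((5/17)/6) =-5/153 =-0.03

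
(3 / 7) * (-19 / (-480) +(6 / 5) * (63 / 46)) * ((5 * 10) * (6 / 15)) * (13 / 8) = 241553 / 10304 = 23.44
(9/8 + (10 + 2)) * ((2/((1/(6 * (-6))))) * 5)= -4725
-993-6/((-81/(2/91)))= -2439797/2457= -993.00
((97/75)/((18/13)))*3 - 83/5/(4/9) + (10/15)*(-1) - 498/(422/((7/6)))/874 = -730611794/20746575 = -35.22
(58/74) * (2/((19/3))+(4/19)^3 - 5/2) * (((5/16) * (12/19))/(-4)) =12978225/154300064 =0.08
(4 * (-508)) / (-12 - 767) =2032 / 779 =2.61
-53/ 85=-0.62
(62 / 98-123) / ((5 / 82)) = -491672 / 245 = -2006.82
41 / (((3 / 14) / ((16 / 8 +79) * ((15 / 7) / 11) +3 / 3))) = 105944 / 33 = 3210.42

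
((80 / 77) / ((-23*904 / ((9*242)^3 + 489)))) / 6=-2459939105 / 28589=-86044.95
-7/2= -3.50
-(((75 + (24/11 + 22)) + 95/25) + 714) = -44934/55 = -816.98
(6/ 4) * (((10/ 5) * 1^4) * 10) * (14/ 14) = 30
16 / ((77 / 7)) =16 / 11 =1.45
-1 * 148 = -148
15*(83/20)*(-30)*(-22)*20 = 821700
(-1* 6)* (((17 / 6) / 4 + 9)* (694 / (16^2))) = -80851 / 512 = -157.91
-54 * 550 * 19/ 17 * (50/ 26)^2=-352687500/ 2873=-122759.31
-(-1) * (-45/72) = -5/8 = -0.62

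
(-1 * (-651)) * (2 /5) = 1302 /5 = 260.40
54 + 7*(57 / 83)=58.81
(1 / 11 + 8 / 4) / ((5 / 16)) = 368 / 55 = 6.69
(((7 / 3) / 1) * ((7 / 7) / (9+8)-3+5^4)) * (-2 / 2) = -24675 / 17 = -1451.47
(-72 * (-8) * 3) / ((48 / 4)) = 144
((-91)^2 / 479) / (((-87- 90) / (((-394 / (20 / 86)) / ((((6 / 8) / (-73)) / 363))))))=-2478481537532 / 423915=-5846647.41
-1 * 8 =-8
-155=-155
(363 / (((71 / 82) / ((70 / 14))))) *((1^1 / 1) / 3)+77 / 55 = 248547 / 355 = 700.13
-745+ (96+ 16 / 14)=-4535 / 7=-647.86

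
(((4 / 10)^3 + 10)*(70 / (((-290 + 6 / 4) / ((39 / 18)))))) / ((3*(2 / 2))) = -228956 / 129825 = -1.76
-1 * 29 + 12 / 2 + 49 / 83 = -1860 / 83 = -22.41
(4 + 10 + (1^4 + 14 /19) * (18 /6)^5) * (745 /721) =6172325 /13699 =450.57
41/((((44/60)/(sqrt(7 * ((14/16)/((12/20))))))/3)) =4305 * sqrt(30)/44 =535.90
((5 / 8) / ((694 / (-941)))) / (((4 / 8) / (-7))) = 32935 / 2776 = 11.86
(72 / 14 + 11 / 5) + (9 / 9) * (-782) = -774.66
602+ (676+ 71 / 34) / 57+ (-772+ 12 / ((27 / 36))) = -91799 / 646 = -142.10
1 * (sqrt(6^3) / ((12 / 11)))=11 * sqrt(6) / 2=13.47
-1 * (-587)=587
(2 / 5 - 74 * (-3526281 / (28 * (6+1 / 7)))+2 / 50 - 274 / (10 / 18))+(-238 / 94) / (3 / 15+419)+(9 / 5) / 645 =160611525840607 / 105900400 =1516628.13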